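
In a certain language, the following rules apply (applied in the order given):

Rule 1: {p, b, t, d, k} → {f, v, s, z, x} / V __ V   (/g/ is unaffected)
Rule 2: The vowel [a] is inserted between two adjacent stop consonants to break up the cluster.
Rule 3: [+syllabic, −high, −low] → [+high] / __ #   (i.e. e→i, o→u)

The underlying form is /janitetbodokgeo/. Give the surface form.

janisetabozokageu

Rule 1 (intervocalic spirantization): /t/ is a stop between vowels /i/ and /e/, so it spirantizes to the fricative [s]. /d/ is a stop between vowels /o/ and /o/, so it spirantizes to the fricative [z]. /janitetbodokgeo/ → janisetbozokgeo.
Rule 2 (stop-cluster a-epenthesis): /t/ and /b/ form a stop–stop cluster, so [a] is inserted between them. /k/ and /g/ form a stop–stop cluster, so [a] is inserted between them. /janisetbozokgeo/ → janisetabozokageo.
Rule 3 (final vowel raising): /o/ is a mid vowel in word-final position, so it raises to [u]. /janisetabozokageo/ → janisetabozokageu.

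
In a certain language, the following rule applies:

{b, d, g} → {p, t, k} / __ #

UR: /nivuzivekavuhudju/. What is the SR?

No segment of /nivuzivekavuhudju/ meets the structural description of the rule, so the form surfaces unchanged.

nivuzivekavuhudju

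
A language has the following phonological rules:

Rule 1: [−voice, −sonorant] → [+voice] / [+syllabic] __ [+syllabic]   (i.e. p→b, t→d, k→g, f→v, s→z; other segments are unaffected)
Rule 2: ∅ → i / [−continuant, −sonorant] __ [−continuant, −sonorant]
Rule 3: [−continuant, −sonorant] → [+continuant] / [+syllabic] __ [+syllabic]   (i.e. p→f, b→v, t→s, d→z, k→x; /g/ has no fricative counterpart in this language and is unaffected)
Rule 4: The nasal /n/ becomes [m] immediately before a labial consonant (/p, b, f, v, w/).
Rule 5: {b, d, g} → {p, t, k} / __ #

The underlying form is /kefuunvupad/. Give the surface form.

kevuumvuvat

Rule 1 (intervocalic voicing): /f/ is a voiceless obstruent between vowels /e/ and /u/, so it voices to [v]. /p/ is a voiceless obstruent between vowels /u/ and /a/, so it voices to [b]. /kefuunvupad/ → kevuunvubad.
Rule 2 (stop-cluster i-epenthesis): no segment meets the environment; /kevuunvubad/ is unchanged.
Rule 3 (intervocalic spirantization): /b/ is a stop between vowels /u/ and /a/, so it spirantizes to the fricative [v]. /kevuunvubad/ → kevuunvuvad.
Rule 4 (nasal place assimilation): /n/ precedes the labial consonant /v/, so it assimilates in place to [m]. /kevuunvuvad/ → kevuumvuvad.
Rule 5 (final devoicing): /d/ is a voiced stop in word-final position, so it devoices to [t]. /kevuumvuvad/ → kevuumvuvat.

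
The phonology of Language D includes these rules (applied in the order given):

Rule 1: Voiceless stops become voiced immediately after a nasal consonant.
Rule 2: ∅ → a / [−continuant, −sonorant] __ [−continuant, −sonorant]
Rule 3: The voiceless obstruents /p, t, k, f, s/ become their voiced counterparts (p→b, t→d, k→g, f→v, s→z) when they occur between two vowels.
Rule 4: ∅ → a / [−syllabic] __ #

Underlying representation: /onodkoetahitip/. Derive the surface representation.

Rule 1 (post-nasal voicing): no segment meets the environment; /onodkoetahitip/ is unchanged.
Rule 2 (stop-cluster a-epenthesis): /d/ and /k/ form a stop–stop cluster, so [a] is inserted between them. /onodkoetahitip/ → onodakoetahitip.
Rule 3 (intervocalic voicing): /k/ is a voiceless obstruent between vowels /a/ and /o/, so it voices to [g]. /t/ is a voiceless obstruent between vowels /e/ and /a/, so it voices to [d]. /t/ is a voiceless obstruent between vowels /i/ and /i/, so it voices to [d]. /onodakoetahitip/ → onodagoedahidip.
Rule 4 (final a-epenthesis): the form ends in the consonant /p/, so [a] is inserted word-finally. /onodagoedahidip/ → onodagoedahidipa.

onodagoedahidipa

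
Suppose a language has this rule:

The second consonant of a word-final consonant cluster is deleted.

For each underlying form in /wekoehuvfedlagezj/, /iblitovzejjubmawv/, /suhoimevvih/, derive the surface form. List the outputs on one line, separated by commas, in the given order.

/wekoehuvfedlagezj/: /j/ is the second consonant of a word-final cluster /zj/, so it deletes. → [wekoehuvfedlagez].
/iblitovzejjubmawv/: /v/ is the second consonant of a word-final cluster /wv/, so it deletes. → [iblitovzejjubmaw].
/suhoimevvih/: the rule's environment is not met; surfaces unchanged as [suhoimevvih].

wekoehuvfedlagez, iblitovzejjubmaw, suhoimevvih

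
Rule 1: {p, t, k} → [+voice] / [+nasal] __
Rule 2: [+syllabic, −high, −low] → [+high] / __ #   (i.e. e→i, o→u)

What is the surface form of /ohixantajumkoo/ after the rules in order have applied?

ohixandajumgou

Rule 1 (post-nasal voicing): /t/ is a voiceless stop immediately after the nasal /n/, so it voices to [d]. /k/ is a voiceless stop immediately after the nasal /m/, so it voices to [g]. /ohixantajumkoo/ → ohixandajumgoo.
Rule 2 (final vowel raising): /o/ is a mid vowel in word-final position, so it raises to [u]. /ohixandajumgoo/ → ohixandajumgou.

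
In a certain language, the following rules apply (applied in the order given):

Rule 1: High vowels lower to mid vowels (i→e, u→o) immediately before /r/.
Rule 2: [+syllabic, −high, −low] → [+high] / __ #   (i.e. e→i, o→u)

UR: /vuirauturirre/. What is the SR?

vuerautorerri

Rule 1 (pre-rhotic lowering): /i/ is a high vowel immediately before /r/, so it lowers to [e]. /u/ is a high vowel immediately before /r/, so it lowers to [o]. /i/ is a high vowel immediately before /r/, so it lowers to [e]. /vuirauturirre/ → vuerautorerre.
Rule 2 (final vowel raising): /e/ is a mid vowel in word-final position, so it raises to [i]. /vuerautorerre/ → vuerautorerri.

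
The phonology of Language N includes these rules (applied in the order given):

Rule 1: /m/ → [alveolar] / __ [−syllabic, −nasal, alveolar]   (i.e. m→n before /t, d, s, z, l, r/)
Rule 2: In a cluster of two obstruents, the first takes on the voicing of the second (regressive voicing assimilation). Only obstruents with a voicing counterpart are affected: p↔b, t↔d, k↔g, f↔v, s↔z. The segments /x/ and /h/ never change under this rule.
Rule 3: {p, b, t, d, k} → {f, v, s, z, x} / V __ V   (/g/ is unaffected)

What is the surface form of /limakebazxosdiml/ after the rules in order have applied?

Rule 1 (nasal place assimilation): /m/ precedes the alveolar consonant /l/, so it assimilates in place to [n]. /limakebazxosdiml/ → limakebazxosdinl.
Rule 2 (regressive voicing assimilation): /z/ precedes the voiceless obstruent /x/, so it devoices to [s] by assimilation. /s/ precedes the voiced obstruent /d/, so it voices to [z] by assimilation. /limakebazxosdinl/ → limakebasxozdinl.
Rule 3 (intervocalic spirantization): /k/ is a stop between vowels /a/ and /e/, so it spirantizes to the fricative [x]. /b/ is a stop between vowels /e/ and /a/, so it spirantizes to the fricative [v]. /limakebasxozdinl/ → limaxevasxozdinl.

limaxevasxozdinl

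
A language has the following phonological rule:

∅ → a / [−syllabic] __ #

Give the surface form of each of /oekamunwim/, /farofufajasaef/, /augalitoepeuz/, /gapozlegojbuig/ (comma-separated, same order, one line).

/oekamunwim/: the form ends in the consonant /m/, so [a] is inserted word-finally. → [oekamunwima].
/farofufajasaef/: the form ends in the consonant /f/, so [a] is inserted word-finally. → [farofufajasaefa].
/augalitoepeuz/: the form ends in the consonant /z/, so [a] is inserted word-finally. → [augalitoepeuza].
/gapozlegojbuig/: the form ends in the consonant /g/, so [a] is inserted word-finally. → [gapozlegojbuiga].

oekamunwima, farofufajasaefa, augalitoepeuza, gapozlegojbuiga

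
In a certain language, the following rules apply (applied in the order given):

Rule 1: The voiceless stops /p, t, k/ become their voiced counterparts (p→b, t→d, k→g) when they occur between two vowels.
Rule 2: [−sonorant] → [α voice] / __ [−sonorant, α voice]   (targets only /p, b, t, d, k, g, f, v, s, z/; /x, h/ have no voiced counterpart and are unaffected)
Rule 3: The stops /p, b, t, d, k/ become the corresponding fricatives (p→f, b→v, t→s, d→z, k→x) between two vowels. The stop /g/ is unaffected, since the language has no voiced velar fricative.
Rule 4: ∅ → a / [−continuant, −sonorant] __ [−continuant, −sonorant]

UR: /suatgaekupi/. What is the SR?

Rule 1 (intervocalic voicing): /k/ is a voiceless stop between vowels /e/ and /u/, so it voices to [g]. /p/ is a voiceless stop between vowels /u/ and /i/, so it voices to [b]. /suatgaekupi/ → suatgaegubi.
Rule 2 (regressive voicing assimilation): /t/ precedes the voiced obstruent /g/, so it voices to [d] by assimilation. /suatgaegubi/ → suadgaegubi.
Rule 3 (intervocalic spirantization): /b/ is a stop between vowels /u/ and /i/, so it spirantizes to the fricative [v]. /suadgaegubi/ → suadgaeguvi.
Rule 4 (stop-cluster a-epenthesis): /d/ and /g/ form a stop–stop cluster, so [a] is inserted between them. /suadgaeguvi/ → suadagaeguvi.

suadagaeguvi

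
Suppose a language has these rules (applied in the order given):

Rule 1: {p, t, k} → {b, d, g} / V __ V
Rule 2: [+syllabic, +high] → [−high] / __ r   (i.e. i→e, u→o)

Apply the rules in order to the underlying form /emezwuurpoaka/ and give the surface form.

emezwuorpoaga

Rule 1 (intervocalic voicing): /k/ is a voiceless stop between vowels /a/ and /a/, so it voices to [g]. /emezwuurpoaka/ → emezwuurpoaga.
Rule 2 (pre-rhotic lowering): /u/ is a high vowel immediately before /r/, so it lowers to [o]. /emezwuurpoaga/ → emezwuorpoaga.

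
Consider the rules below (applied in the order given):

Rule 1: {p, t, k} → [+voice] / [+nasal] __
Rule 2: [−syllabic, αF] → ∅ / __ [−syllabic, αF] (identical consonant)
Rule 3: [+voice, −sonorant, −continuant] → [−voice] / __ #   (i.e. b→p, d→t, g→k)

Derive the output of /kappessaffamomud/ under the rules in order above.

Rule 1 (post-nasal voicing): no segment meets the environment; /kappessaffamomud/ is unchanged.
Rule 2 (degemination): /pp/ is a geminate; the first /p/ deletes. /ss/ is a geminate; the first /s/ deletes. /ff/ is a geminate; the first /f/ deletes. /kappessaffamomud/ → kapesafamomud.
Rule 3 (final devoicing): /d/ is a voiced stop in word-final position, so it devoices to [t]. /kapesafamomud/ → kapesafamomut.

kapesafamomut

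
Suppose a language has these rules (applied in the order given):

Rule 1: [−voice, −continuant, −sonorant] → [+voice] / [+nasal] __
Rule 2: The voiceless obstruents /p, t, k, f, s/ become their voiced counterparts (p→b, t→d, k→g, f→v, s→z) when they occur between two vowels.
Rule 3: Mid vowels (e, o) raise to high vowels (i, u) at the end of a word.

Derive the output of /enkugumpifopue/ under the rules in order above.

engugumbivobui

Rule 1 (post-nasal voicing): /k/ is a voiceless stop immediately after the nasal /n/, so it voices to [g]. /p/ is a voiceless stop immediately after the nasal /m/, so it voices to [b]. /enkugumpifopue/ → engugumbifopue.
Rule 2 (intervocalic voicing): /f/ is a voiceless obstruent between vowels /i/ and /o/, so it voices to [v]. /p/ is a voiceless obstruent between vowels /o/ and /u/, so it voices to [b]. /engugumbifopue/ → engugumbivobue.
Rule 3 (final vowel raising): /e/ is a mid vowel in word-final position, so it raises to [i]. /engugumbivobue/ → engugumbivobui.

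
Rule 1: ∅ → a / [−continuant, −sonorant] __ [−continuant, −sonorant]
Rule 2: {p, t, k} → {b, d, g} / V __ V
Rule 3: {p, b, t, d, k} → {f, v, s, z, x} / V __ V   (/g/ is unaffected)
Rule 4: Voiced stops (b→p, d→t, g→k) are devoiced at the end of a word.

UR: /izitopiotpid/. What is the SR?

Rule 1 (stop-cluster a-epenthesis): /t/ and /p/ form a stop–stop cluster, so [a] is inserted between them. /izitopiotpid/ → izitopiotapid.
Rule 2 (intervocalic voicing): /t/ is a voiceless stop between vowels /i/ and /o/, so it voices to [d]. /p/ is a voiceless stop between vowels /o/ and /i/, so it voices to [b]. /t/ is a voiceless stop between vowels /o/ and /a/, so it voices to [d]. /p/ is a voiceless stop between vowels /a/ and /i/, so it voices to [b]. /izitopiotapid/ → izidobiodabid.
Rule 3 (intervocalic spirantization): /d/ is a stop between vowels /i/ and /o/, so it spirantizes to the fricative [z]. /b/ is a stop between vowels /o/ and /i/, so it spirantizes to the fricative [v]. /d/ is a stop between vowels /o/ and /a/, so it spirantizes to the fricative [z]. /b/ is a stop between vowels /a/ and /i/, so it spirantizes to the fricative [v]. /izidobiodabid/ → izizoviozavid.
Rule 4 (final devoicing): /d/ is a voiced stop in word-final position, so it devoices to [t]. /izizoviozavid/ → izizoviozavit.

izizoviozavit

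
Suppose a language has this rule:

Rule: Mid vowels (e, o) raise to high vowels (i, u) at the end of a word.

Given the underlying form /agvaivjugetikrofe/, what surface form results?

Scanning /agvaivjugetikrofe/: /e/ at position 10 is not in the conditioning environment; /o/ at position 15 is not in the conditioning environment; /e/ is a mid vowel in word-final position, so it raises to [i].
Result: [agvaivjugetikrofi].

agvaivjugetikrofi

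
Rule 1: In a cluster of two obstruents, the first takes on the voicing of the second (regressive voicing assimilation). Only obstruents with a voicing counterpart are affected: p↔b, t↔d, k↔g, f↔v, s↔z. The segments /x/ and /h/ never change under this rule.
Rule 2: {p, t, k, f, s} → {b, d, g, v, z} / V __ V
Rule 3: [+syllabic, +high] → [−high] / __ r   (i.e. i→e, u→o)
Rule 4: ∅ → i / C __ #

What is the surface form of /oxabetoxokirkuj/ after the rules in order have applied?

Rule 1 (regressive voicing assimilation): no segment meets the environment; /oxabetoxokirkuj/ is unchanged.
Rule 2 (intervocalic voicing): /t/ is a voiceless obstruent between vowels /e/ and /o/, so it voices to [d]. /k/ is a voiceless obstruent between vowels /o/ and /i/, so it voices to [g]. /oxabetoxokirkuj/ → oxabedoxogirkuj.
Rule 3 (pre-rhotic lowering): /i/ is a high vowel immediately before /r/, so it lowers to [e]. /oxabedoxogirkuj/ → oxabedoxogerkuj.
Rule 4 (final i-epenthesis): the form ends in the consonant /j/, so [i] is inserted word-finally. /oxabedoxogerkuj/ → oxabedoxogerkuji.

oxabedoxogerkuji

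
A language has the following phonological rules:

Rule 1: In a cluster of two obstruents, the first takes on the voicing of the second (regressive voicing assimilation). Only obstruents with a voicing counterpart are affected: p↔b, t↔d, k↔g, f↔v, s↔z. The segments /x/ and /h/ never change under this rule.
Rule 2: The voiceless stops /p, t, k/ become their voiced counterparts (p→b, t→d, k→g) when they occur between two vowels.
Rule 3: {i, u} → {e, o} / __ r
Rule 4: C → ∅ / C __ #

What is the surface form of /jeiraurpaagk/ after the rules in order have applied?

jeeraorpaak

Rule 1 (regressive voicing assimilation): /g/ precedes the voiceless obstruent /k/, so it devoices to [k] by assimilation. /jeiraurpaagk/ → jeiraurpaakk.
Rule 2 (intervocalic voicing): no segment meets the environment; /jeiraurpaakk/ is unchanged.
Rule 3 (pre-rhotic lowering): /i/ is a high vowel immediately before /r/, so it lowers to [e]. /u/ is a high vowel immediately before /r/, so it lowers to [o]. /jeiraurpaakk/ → jeeraorpaakk.
Rule 4 (final cluster simplification): /k/ is the second consonant of a word-final cluster /kk/, so it deletes. /jeeraorpaakk/ → jeeraorpaak.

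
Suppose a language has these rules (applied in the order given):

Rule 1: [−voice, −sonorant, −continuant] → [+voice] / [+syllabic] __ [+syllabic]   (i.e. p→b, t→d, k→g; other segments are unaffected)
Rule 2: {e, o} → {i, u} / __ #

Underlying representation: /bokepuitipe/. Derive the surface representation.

Rule 1 (intervocalic voicing): /k/ is a voiceless stop between vowels /o/ and /e/, so it voices to [g]. /p/ is a voiceless stop between vowels /e/ and /u/, so it voices to [b]. /t/ is a voiceless stop between vowels /i/ and /i/, so it voices to [d]. /p/ is a voiceless stop between vowels /i/ and /e/, so it voices to [b]. /bokepuitipe/ → bogebuidibe.
Rule 2 (final vowel raising): /e/ is a mid vowel in word-final position, so it raises to [i]. /bogebuidibe/ → bogebuidibi.

bogebuidibi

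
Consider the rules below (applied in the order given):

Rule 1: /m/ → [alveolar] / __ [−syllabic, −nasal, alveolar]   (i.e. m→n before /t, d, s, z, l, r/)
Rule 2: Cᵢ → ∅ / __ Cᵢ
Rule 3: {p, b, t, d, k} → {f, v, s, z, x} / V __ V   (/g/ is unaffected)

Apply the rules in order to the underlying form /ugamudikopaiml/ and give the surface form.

ugamuzixofainl

Rule 1 (nasal place assimilation): /m/ precedes the alveolar consonant /l/, so it assimilates in place to [n]. /ugamudikopaiml/ → ugamudikopainl.
Rule 2 (degemination): no segment meets the environment; /ugamudikopainl/ is unchanged.
Rule 3 (intervocalic spirantization): /d/ is a stop between vowels /u/ and /i/, so it spirantizes to the fricative [z]. /k/ is a stop between vowels /i/ and /o/, so it spirantizes to the fricative [x]. /p/ is a stop between vowels /o/ and /a/, so it spirantizes to the fricative [f]. /ugamudikopainl/ → ugamuzixofainl.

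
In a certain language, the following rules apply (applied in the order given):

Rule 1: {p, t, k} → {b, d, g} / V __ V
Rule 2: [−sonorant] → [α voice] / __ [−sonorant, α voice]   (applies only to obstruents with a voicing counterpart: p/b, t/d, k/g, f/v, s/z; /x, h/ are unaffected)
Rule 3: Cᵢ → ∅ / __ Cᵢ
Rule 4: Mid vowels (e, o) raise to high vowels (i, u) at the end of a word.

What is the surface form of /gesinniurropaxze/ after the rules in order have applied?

gesiniurobaxzi

Rule 1 (intervocalic voicing): /p/ is a voiceless stop between vowels /o/ and /a/, so it voices to [b]. /gesinniurropaxze/ → gesinniurrobaxze.
Rule 2 (regressive voicing assimilation): no segment meets the environment; /gesinniurrobaxze/ is unchanged.
Rule 3 (degemination): /nn/ is a geminate; the first /n/ deletes. /rr/ is a geminate; the first /r/ deletes. /gesinniurrobaxze/ → gesiniurobaxze.
Rule 4 (final vowel raising): /e/ is a mid vowel in word-final position, so it raises to [i]. /gesiniurobaxze/ → gesiniurobaxzi.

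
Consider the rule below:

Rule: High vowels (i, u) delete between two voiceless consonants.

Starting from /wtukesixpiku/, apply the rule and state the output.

/u/ is a high vowel flanked by voiceless consonants /t/ and /k/, so it deletes.
/i/ is a high vowel flanked by voiceless consonants /s/ and /x/, so it deletes.
/i/ is a high vowel flanked by voiceless consonants /p/ and /k/, so it deletes.
The other instance of /u/ does not occur in the required environment and remains unchanged.
Surface form: [wtkesxpku].

wtkesxpku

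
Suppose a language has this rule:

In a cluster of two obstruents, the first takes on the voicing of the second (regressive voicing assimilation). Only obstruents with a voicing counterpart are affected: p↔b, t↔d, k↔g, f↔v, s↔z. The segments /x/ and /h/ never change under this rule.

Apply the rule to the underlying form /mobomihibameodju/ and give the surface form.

No segment of /mobomihibameodju/ meets the structural description of the rule, so the form surfaces unchanged.

mobomihibameodju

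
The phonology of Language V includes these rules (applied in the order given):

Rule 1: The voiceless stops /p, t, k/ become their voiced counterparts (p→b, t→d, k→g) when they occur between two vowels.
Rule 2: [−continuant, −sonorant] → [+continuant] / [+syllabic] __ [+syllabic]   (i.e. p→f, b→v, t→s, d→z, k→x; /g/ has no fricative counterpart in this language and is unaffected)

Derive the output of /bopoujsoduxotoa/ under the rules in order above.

bovoujsozuxozoa

Rule 1 (intervocalic voicing): /p/ is a voiceless stop between vowels /o/ and /o/, so it voices to [b]. /t/ is a voiceless stop between vowels /o/ and /o/, so it voices to [d]. /bopoujsoduxotoa/ → boboujsoduxodoa.
Rule 2 (intervocalic spirantization): /b/ is a stop between vowels /o/ and /o/, so it spirantizes to the fricative [v]. /d/ is a stop between vowels /o/ and /u/, so it spirantizes to the fricative [z]. /d/ is a stop between vowels /o/ and /o/, so it spirantizes to the fricative [z]. /boboujsoduxodoa/ → bovoujsozuxozoa.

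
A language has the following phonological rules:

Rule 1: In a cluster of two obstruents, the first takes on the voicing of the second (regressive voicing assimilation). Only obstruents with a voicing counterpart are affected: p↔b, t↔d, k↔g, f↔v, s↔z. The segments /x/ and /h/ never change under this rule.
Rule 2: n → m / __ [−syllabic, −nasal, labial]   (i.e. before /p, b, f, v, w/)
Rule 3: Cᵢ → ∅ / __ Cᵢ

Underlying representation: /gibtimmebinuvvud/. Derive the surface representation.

Rule 1 (regressive voicing assimilation): /b/ precedes the voiceless obstruent /t/, so it devoices to [p] by assimilation. /gibtimmebinuvvud/ → giptimmebinuvvud.
Rule 2 (nasal place assimilation): no segment meets the environment; /giptimmebinuvvud/ is unchanged.
Rule 3 (degemination): /mm/ is a geminate; the first /m/ deletes. /vv/ is a geminate; the first /v/ deletes. /giptimmebinuvvud/ → giptimebinuvud.

giptimebinuvud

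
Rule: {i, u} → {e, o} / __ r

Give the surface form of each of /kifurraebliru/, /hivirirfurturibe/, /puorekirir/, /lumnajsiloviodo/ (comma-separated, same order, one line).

/kifurraebliru/: /u/ is a high vowel immediately before /r/, so it lowers to [o]. /i/ is a high vowel immediately before /r/, so it lowers to [e]. → [kiforraebleru].
/hivirirfurturibe/: /i/ is a high vowel immediately before /r/, so it lowers to [e]. /i/ is a high vowel immediately before /r/, so it lowers to [e]. /u/ is a high vowel immediately before /r/, so it lowers to [o]. /u/ is a high vowel immediately before /r/, so it lowers to [o]. → [hivererfortoribe].
/puorekirir/: /i/ is a high vowel immediately before /r/, so it lowers to [e]. /i/ is a high vowel immediately before /r/, so it lowers to [e]. → [puorekerer].
/lumnajsiloviodo/: the rule's environment is not met; surfaces unchanged as [lumnajsiloviodo].

kiforraebleru, hivererfortoribe, puorekerer, lumnajsiloviodo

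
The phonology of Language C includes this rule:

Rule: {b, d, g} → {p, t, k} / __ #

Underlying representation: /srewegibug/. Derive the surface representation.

/g/ is a voiced stop in word-final position, so it devoices to [k].
The other instances of /g/, /b/ do not occur in the required environment and remain unchanged.
Surface form: [srewegibuk].

srewegibuk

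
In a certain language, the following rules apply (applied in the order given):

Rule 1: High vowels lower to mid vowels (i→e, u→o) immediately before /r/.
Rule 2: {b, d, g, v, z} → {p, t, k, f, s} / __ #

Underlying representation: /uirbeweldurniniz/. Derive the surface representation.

Rule 1 (pre-rhotic lowering): /i/ is a high vowel immediately before /r/, so it lowers to [e]. /u/ is a high vowel immediately before /r/, so it lowers to [o]. /uirbeweldurniniz/ → uerbeweldorniniz.
Rule 2 (final devoicing): /z/ is a voiced obstruent in word-final position, so it devoices to [s]. /uerbeweldorniniz/ → uerbeweldorninis.

uerbeweldorninis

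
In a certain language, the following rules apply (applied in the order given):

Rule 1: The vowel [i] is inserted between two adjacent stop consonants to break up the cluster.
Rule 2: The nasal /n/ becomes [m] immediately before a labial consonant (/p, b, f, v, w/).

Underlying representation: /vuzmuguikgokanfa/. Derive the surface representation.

Rule 1 (stop-cluster i-epenthesis): /k/ and /g/ form a stop–stop cluster, so [i] is inserted between them. /vuzmuguikgokanfa/ → vuzmuguikigokanfa.
Rule 2 (nasal place assimilation): /n/ precedes the labial consonant /f/, so it assimilates in place to [m]. /vuzmuguikigokanfa/ → vuzmuguikigokamfa.

vuzmuguikigokamfa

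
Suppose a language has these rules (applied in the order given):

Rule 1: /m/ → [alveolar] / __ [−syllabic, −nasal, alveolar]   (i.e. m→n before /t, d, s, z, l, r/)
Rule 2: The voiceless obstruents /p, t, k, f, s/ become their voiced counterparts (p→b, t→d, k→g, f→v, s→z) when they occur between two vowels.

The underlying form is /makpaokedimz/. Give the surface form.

Rule 1 (nasal place assimilation): /m/ precedes the alveolar consonant /z/, so it assimilates in place to [n]. /makpaokedimz/ → makpaokedinz.
Rule 2 (intervocalic voicing): /k/ is a voiceless obstruent between vowels /o/ and /e/, so it voices to [g]. /makpaokedinz/ → makpaogedinz.

makpaogedinz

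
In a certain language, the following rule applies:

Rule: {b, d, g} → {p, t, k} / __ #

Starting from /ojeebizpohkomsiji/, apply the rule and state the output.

No segment of /ojeebizpohkomsiji/ meets the structural description of the rule, so the form surfaces unchanged.

ojeebizpohkomsiji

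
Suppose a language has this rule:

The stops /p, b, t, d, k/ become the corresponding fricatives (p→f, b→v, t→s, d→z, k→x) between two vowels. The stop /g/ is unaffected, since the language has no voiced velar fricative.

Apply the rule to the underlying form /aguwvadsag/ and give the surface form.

aguwvadsag

No segment of /aguwvadsag/ meets the structural description of the rule, so the form surfaces unchanged.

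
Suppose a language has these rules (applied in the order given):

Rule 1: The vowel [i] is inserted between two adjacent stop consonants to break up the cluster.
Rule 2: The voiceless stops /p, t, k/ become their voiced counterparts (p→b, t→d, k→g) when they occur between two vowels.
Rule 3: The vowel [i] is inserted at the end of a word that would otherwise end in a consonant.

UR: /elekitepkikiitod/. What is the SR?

Rule 1 (stop-cluster i-epenthesis): /p/ and /k/ form a stop–stop cluster, so [i] is inserted between them. /elekitepkikiitod/ → elekitepikikiitod.
Rule 2 (intervocalic voicing): /k/ is a voiceless stop between vowels /e/ and /i/, so it voices to [g]. /t/ is a voiceless stop between vowels /i/ and /e/, so it voices to [d]. /p/ is a voiceless stop between vowels /e/ and /i/, so it voices to [b]. /k/ is a voiceless stop between vowels /i/ and /i/, so it voices to [g]. /k/ is a voiceless stop between vowels /i/ and /i/, so it voices to [g]. /t/ is a voiceless stop between vowels /i/ and /o/, so it voices to [d]. /elekitepikikiitod/ → elegidebigigiidod.
Rule 3 (final i-epenthesis): the form ends in the consonant /d/, so [i] is inserted word-finally. /elegidebigigiidod/ → elegidebigigiidodi.

elegidebigigiidodi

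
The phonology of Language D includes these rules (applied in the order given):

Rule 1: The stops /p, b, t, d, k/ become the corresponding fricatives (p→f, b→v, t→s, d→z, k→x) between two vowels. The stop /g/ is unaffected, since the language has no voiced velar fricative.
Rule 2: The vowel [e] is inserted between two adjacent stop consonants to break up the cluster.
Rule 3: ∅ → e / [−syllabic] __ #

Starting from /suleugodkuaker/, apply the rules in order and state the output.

suleugodekuaxere

Rule 1 (intervocalic spirantization): /k/ is a stop between vowels /a/ and /e/, so it spirantizes to the fricative [x]. /suleugodkuaker/ → suleugodkuaxer.
Rule 2 (stop-cluster e-epenthesis): /d/ and /k/ form a stop–stop cluster, so [e] is inserted between them. /suleugodkuaxer/ → suleugodekuaxer.
Rule 3 (final e-epenthesis): the form ends in the consonant /r/, so [e] is inserted word-finally. /suleugodekuaxer/ → suleugodekuaxere.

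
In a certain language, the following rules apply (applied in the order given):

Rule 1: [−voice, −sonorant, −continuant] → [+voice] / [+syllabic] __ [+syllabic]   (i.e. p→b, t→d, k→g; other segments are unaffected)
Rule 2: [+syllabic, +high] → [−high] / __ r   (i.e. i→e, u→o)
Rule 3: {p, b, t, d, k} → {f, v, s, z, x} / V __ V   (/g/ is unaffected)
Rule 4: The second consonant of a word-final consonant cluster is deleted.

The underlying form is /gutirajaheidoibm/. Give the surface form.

guzerajaheizoib

Rule 1 (intervocalic voicing): /t/ is a voiceless stop between vowels /u/ and /i/, so it voices to [d]. /gutirajaheidoibm/ → gudirajaheidoibm.
Rule 2 (pre-rhotic lowering): /i/ is a high vowel immediately before /r/, so it lowers to [e]. /gudirajaheidoibm/ → guderajaheidoibm.
Rule 3 (intervocalic spirantization): /d/ is a stop between vowels /u/ and /e/, so it spirantizes to the fricative [z]. /d/ is a stop between vowels /i/ and /o/, so it spirantizes to the fricative [z]. /guderajaheidoibm/ → guzerajaheizoibm.
Rule 4 (final cluster simplification): /m/ is the second consonant of a word-final cluster /bm/, so it deletes. /guzerajaheizoibm/ → guzerajaheizoib.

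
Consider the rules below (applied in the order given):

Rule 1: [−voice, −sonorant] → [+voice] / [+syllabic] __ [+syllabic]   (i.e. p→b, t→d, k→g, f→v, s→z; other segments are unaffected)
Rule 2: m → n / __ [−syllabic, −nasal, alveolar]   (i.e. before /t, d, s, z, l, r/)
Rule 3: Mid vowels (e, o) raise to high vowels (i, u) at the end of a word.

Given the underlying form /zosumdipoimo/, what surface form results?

zozundiboimu

Rule 1 (intervocalic voicing): /s/ is a voiceless obstruent between vowels /o/ and /u/, so it voices to [z]. /p/ is a voiceless obstruent between vowels /i/ and /o/, so it voices to [b]. /zosumdipoimo/ → zozumdiboimo.
Rule 2 (nasal place assimilation): /m/ precedes the alveolar consonant /d/, so it assimilates in place to [n]. /zozumdiboimo/ → zozundiboimo.
Rule 3 (final vowel raising): /o/ is a mid vowel in word-final position, so it raises to [u]. /zozundiboimo/ → zozundiboimu.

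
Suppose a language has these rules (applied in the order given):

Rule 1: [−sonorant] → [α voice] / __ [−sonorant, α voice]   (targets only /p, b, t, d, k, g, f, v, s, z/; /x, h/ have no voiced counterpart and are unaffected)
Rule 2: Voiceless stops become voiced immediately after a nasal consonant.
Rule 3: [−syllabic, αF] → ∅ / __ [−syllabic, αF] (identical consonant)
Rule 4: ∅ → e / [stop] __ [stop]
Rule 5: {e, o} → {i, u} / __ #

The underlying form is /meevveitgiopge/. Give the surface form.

meeveidegiobegi

Rule 1 (regressive voicing assimilation): /t/ precedes the voiced obstruent /g/, so it voices to [d] by assimilation. /p/ precedes the voiced obstruent /g/, so it voices to [b] by assimilation. /meevveitgiopge/ → meevveidgiobge.
Rule 2 (post-nasal voicing): no segment meets the environment; /meevveidgiobge/ is unchanged.
Rule 3 (degemination): /vv/ is a geminate; the first /v/ deletes. /meevveidgiobge/ → meeveidgiobge.
Rule 4 (stop-cluster e-epenthesis): /d/ and /g/ form a stop–stop cluster, so [e] is inserted between them. /b/ and /g/ form a stop–stop cluster, so [e] is inserted between them. /meeveidgiobge/ → meeveidegiobege.
Rule 5 (final vowel raising): /e/ is a mid vowel in word-final position, so it raises to [i]. /meeveidegiobege/ → meeveidegiobegi.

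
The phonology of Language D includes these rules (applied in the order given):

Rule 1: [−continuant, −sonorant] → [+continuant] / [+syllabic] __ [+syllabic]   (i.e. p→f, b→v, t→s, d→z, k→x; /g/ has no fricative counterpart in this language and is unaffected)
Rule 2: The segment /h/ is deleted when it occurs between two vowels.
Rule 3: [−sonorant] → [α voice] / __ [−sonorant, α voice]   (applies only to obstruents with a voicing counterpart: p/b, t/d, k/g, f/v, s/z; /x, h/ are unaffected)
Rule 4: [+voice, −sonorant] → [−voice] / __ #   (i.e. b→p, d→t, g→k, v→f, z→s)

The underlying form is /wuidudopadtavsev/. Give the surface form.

wuizuzofattafsef

Rule 1 (intervocalic spirantization): /d/ is a stop between vowels /i/ and /u/, so it spirantizes to the fricative [z]. /d/ is a stop between vowels /u/ and /o/, so it spirantizes to the fricative [z]. /p/ is a stop between vowels /o/ and /a/, so it spirantizes to the fricative [f]. /wuidudopadtavsev/ → wuizuzofadtavsev.
Rule 2 (intervocalic h-deletion): no segment meets the environment; /wuizuzofadtavsev/ is unchanged.
Rule 3 (regressive voicing assimilation): /d/ precedes the voiceless obstruent /t/, so it devoices to [t] by assimilation. /v/ precedes the voiceless obstruent /s/, so it devoices to [f] by assimilation. /wuizuzofadtavsev/ → wuizuzofattafsev.
Rule 4 (final devoicing): /v/ is a voiced obstruent in word-final position, so it devoices to [f]. /wuizuzofattafsev/ → wuizuzofattafsef.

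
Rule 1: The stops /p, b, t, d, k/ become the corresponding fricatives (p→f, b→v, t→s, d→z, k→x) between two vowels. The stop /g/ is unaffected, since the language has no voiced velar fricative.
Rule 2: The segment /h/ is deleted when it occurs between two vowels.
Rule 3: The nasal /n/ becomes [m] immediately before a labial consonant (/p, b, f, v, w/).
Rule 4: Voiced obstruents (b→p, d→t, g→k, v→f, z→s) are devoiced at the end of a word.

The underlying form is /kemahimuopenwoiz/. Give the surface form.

kemaimuofemwois

Rule 1 (intervocalic spirantization): /p/ is a stop between vowels /o/ and /e/, so it spirantizes to the fricative [f]. /kemahimuopenwoiz/ → kemahimuofenwoiz.
Rule 2 (intervocalic h-deletion): /h/ occurs between vowels /a/ and /i/, so it deletes. /kemahimuofenwoiz/ → kemaimuofenwoiz.
Rule 3 (nasal place assimilation): /n/ precedes the labial consonant /w/, so it assimilates in place to [m]. /kemaimuofenwoiz/ → kemaimuofemwoiz.
Rule 4 (final devoicing): /z/ is a voiced obstruent in word-final position, so it devoices to [s]. /kemaimuofemwoiz/ → kemaimuofemwois.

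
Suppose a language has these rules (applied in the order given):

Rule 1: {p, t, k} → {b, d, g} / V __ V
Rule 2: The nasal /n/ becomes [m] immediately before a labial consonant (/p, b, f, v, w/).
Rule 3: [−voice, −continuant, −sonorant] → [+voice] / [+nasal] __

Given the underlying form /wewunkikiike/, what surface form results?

wewungigiige

Rule 1 (intervocalic voicing): /k/ is a voiceless stop between vowels /i/ and /i/, so it voices to [g]. /k/ is a voiceless stop between vowels /i/ and /e/, so it voices to [g]. /wewunkikiike/ → wewunkigiige.
Rule 2 (nasal place assimilation): no segment meets the environment; /wewunkigiige/ is unchanged.
Rule 3 (post-nasal voicing): /k/ is a voiceless stop immediately after the nasal /n/, so it voices to [g]. /wewunkigiige/ → wewungigiige.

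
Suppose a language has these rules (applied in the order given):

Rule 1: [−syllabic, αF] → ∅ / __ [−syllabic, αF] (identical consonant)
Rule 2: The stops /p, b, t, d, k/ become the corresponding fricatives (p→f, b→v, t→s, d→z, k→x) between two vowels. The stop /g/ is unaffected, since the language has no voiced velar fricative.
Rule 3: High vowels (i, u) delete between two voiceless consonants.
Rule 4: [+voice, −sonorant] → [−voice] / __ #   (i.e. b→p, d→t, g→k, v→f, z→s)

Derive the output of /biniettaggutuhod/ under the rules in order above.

Rule 1 (degemination): /tt/ is a geminate; the first /t/ deletes. /gg/ is a geminate; the first /g/ deletes. /biniettaggutuhod/ → binietagutuhod.
Rule 2 (intervocalic spirantization): /t/ is a stop between vowels /e/ and /a/, so it spirantizes to the fricative [s]. /t/ is a stop between vowels /u/ and /u/, so it spirantizes to the fricative [s]. /binietagutuhod/ → biniesagusuhod.
Rule 3 (high vowel syncope): /u/ is a high vowel flanked by voiceless consonants /s/ and /h/, so it deletes. /biniesagusuhod/ → biniesagushod.
Rule 4 (final devoicing): /d/ is a voiced obstruent in word-final position, so it devoices to [t]. /biniesagushod/ → biniesagushot.

biniesagushot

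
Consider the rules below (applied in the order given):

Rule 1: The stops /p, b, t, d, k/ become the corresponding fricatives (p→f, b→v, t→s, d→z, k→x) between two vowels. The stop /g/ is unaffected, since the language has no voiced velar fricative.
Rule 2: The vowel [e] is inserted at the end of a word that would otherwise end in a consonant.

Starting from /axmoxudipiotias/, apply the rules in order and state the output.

Rule 1 (intervocalic spirantization): /d/ is a stop between vowels /u/ and /i/, so it spirantizes to the fricative [z]. /p/ is a stop between vowels /i/ and /i/, so it spirantizes to the fricative [f]. /t/ is a stop between vowels /o/ and /i/, so it spirantizes to the fricative [s]. /axmoxudipiotias/ → axmoxuzifiosias.
Rule 2 (final e-epenthesis): the form ends in the consonant /s/, so [e] is inserted word-finally. /axmoxuzifiosias/ → axmoxuzifiosiase.

axmoxuzifiosiase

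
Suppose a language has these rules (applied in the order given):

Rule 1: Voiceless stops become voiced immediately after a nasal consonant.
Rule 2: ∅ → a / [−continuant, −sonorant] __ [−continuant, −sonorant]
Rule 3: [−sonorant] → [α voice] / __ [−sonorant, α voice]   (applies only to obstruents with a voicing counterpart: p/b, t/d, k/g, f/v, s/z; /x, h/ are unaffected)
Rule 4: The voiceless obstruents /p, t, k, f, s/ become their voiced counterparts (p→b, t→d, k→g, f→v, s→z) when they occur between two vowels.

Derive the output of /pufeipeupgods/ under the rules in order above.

puveibeubagots

Rule 1 (post-nasal voicing): no segment meets the environment; /pufeipeupgods/ is unchanged.
Rule 2 (stop-cluster a-epenthesis): /p/ and /g/ form a stop–stop cluster, so [a] is inserted between them. /pufeipeupgods/ → pufeipeupagods.
Rule 3 (regressive voicing assimilation): /d/ precedes the voiceless obstruent /s/, so it devoices to [t] by assimilation. /pufeipeupagods/ → pufeipeupagots.
Rule 4 (intervocalic voicing): /f/ is a voiceless obstruent between vowels /u/ and /e/, so it voices to [v]. /p/ is a voiceless obstruent between vowels /i/ and /e/, so it voices to [b]. /p/ is a voiceless obstruent between vowels /u/ and /a/, so it voices to [b]. /pufeipeupagots/ → puveibeubagots.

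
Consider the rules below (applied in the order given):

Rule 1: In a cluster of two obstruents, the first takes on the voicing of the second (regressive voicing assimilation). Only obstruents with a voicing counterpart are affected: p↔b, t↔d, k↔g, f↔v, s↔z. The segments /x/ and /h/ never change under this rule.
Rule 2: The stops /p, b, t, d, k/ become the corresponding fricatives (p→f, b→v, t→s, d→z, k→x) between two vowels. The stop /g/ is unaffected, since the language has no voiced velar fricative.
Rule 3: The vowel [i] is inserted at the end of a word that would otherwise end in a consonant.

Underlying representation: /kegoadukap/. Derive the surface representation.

Rule 1 (regressive voicing assimilation): no segment meets the environment; /kegoadukap/ is unchanged.
Rule 2 (intervocalic spirantization): /d/ is a stop between vowels /a/ and /u/, so it spirantizes to the fricative [z]. /k/ is a stop between vowels /u/ and /a/, so it spirantizes to the fricative [x]. /kegoadukap/ → kegoazuxap.
Rule 3 (final i-epenthesis): the form ends in the consonant /p/, so [i] is inserted word-finally. /kegoazuxap/ → kegoazuxapi.

kegoazuxapi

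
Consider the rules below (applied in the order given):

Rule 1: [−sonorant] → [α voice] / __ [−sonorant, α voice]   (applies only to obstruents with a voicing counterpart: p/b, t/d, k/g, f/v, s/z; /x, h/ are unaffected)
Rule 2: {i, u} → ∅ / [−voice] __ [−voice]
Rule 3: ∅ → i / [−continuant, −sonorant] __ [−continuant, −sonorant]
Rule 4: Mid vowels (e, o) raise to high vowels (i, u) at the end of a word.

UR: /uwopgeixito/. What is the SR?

Rule 1 (regressive voicing assimilation): /p/ precedes the voiced obstruent /g/, so it voices to [b] by assimilation. /uwopgeixito/ → uwobgeixito.
Rule 2 (high vowel syncope): /i/ is a high vowel flanked by voiceless consonants /x/ and /t/, so it deletes. /uwobgeixito/ → uwobgeixto.
Rule 3 (stop-cluster i-epenthesis): /b/ and /g/ form a stop–stop cluster, so [i] is inserted between them. /uwobgeixto/ → uwobigeixto.
Rule 4 (final vowel raising): /o/ is a mid vowel in word-final position, so it raises to [u]. /uwobigeixto/ → uwobigeixtu.

uwobigeixtu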